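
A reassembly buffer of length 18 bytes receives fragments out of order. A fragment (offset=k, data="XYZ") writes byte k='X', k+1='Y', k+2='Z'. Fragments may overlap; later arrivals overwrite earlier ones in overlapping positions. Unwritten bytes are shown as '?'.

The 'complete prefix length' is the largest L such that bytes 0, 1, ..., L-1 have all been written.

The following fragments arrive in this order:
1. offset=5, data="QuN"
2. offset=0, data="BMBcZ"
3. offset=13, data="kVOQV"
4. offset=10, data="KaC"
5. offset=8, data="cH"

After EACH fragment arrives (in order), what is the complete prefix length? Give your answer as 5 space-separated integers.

Answer: 0 8 8 8 18

Derivation:
Fragment 1: offset=5 data="QuN" -> buffer=?????QuN?????????? -> prefix_len=0
Fragment 2: offset=0 data="BMBcZ" -> buffer=BMBcZQuN?????????? -> prefix_len=8
Fragment 3: offset=13 data="kVOQV" -> buffer=BMBcZQuN?????kVOQV -> prefix_len=8
Fragment 4: offset=10 data="KaC" -> buffer=BMBcZQuN??KaCkVOQV -> prefix_len=8
Fragment 5: offset=8 data="cH" -> buffer=BMBcZQuNcHKaCkVOQV -> prefix_len=18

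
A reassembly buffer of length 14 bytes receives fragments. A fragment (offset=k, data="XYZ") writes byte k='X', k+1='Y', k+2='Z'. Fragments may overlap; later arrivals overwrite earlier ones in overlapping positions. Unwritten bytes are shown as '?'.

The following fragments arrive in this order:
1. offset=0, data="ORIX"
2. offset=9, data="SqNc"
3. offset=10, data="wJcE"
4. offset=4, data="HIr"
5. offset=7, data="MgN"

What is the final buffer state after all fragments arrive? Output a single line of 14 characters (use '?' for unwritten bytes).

Fragment 1: offset=0 data="ORIX" -> buffer=ORIX??????????
Fragment 2: offset=9 data="SqNc" -> buffer=ORIX?????SqNc?
Fragment 3: offset=10 data="wJcE" -> buffer=ORIX?????SwJcE
Fragment 4: offset=4 data="HIr" -> buffer=ORIXHIr??SwJcE
Fragment 5: offset=7 data="MgN" -> buffer=ORIXHIrMgNwJcE

Answer: ORIXHIrMgNwJcE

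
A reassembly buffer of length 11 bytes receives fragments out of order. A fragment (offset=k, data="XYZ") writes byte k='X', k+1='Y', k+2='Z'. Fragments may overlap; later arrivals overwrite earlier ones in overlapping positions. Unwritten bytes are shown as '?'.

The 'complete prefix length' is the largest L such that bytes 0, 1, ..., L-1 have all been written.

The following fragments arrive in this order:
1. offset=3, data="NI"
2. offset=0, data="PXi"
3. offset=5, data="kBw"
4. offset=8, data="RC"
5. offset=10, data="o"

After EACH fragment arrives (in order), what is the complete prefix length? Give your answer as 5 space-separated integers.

Fragment 1: offset=3 data="NI" -> buffer=???NI?????? -> prefix_len=0
Fragment 2: offset=0 data="PXi" -> buffer=PXiNI?????? -> prefix_len=5
Fragment 3: offset=5 data="kBw" -> buffer=PXiNIkBw??? -> prefix_len=8
Fragment 4: offset=8 data="RC" -> buffer=PXiNIkBwRC? -> prefix_len=10
Fragment 5: offset=10 data="o" -> buffer=PXiNIkBwRCo -> prefix_len=11

Answer: 0 5 8 10 11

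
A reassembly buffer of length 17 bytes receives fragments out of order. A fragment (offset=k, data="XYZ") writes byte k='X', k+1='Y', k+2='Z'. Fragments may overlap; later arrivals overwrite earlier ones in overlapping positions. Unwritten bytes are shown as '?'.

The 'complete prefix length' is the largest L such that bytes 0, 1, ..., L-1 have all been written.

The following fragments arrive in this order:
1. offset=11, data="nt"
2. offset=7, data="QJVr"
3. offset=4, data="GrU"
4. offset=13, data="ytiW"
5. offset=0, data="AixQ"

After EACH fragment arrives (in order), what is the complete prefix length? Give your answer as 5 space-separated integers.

Fragment 1: offset=11 data="nt" -> buffer=???????????nt???? -> prefix_len=0
Fragment 2: offset=7 data="QJVr" -> buffer=???????QJVrnt???? -> prefix_len=0
Fragment 3: offset=4 data="GrU" -> buffer=????GrUQJVrnt???? -> prefix_len=0
Fragment 4: offset=13 data="ytiW" -> buffer=????GrUQJVrntytiW -> prefix_len=0
Fragment 5: offset=0 data="AixQ" -> buffer=AixQGrUQJVrntytiW -> prefix_len=17

Answer: 0 0 0 0 17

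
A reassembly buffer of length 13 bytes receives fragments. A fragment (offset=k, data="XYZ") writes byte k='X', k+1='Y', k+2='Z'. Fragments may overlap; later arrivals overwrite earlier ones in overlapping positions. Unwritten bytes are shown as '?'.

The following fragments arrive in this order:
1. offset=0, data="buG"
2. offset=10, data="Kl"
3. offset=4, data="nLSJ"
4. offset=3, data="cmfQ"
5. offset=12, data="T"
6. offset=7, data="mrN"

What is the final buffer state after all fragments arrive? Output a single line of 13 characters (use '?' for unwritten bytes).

Fragment 1: offset=0 data="buG" -> buffer=buG??????????
Fragment 2: offset=10 data="Kl" -> buffer=buG???????Kl?
Fragment 3: offset=4 data="nLSJ" -> buffer=buG?nLSJ??Kl?
Fragment 4: offset=3 data="cmfQ" -> buffer=buGcmfQJ??Kl?
Fragment 5: offset=12 data="T" -> buffer=buGcmfQJ??KlT
Fragment 6: offset=7 data="mrN" -> buffer=buGcmfQmrNKlT

Answer: buGcmfQmrNKlT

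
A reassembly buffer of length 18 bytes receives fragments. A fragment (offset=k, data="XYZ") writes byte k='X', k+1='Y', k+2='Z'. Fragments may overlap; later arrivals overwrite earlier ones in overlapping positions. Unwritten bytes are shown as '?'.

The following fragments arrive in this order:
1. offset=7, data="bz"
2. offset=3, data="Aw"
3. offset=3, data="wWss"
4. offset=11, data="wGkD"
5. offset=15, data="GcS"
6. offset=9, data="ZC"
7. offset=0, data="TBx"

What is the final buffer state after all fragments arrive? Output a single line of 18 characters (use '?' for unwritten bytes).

Fragment 1: offset=7 data="bz" -> buffer=???????bz?????????
Fragment 2: offset=3 data="Aw" -> buffer=???Aw??bz?????????
Fragment 3: offset=3 data="wWss" -> buffer=???wWssbz?????????
Fragment 4: offset=11 data="wGkD" -> buffer=???wWssbz??wGkD???
Fragment 5: offset=15 data="GcS" -> buffer=???wWssbz??wGkDGcS
Fragment 6: offset=9 data="ZC" -> buffer=???wWssbzZCwGkDGcS
Fragment 7: offset=0 data="TBx" -> buffer=TBxwWssbzZCwGkDGcS

Answer: TBxwWssbzZCwGkDGcS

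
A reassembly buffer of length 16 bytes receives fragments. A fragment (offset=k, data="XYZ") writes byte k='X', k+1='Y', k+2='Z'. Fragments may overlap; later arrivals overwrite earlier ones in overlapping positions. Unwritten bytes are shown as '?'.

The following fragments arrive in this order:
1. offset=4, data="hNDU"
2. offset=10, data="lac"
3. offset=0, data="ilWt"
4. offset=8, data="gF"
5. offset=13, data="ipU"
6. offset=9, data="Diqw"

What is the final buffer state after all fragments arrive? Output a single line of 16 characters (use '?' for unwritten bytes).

Fragment 1: offset=4 data="hNDU" -> buffer=????hNDU????????
Fragment 2: offset=10 data="lac" -> buffer=????hNDU??lac???
Fragment 3: offset=0 data="ilWt" -> buffer=ilWthNDU??lac???
Fragment 4: offset=8 data="gF" -> buffer=ilWthNDUgFlac???
Fragment 5: offset=13 data="ipU" -> buffer=ilWthNDUgFlacipU
Fragment 6: offset=9 data="Diqw" -> buffer=ilWthNDUgDiqwipU

Answer: ilWthNDUgDiqwipU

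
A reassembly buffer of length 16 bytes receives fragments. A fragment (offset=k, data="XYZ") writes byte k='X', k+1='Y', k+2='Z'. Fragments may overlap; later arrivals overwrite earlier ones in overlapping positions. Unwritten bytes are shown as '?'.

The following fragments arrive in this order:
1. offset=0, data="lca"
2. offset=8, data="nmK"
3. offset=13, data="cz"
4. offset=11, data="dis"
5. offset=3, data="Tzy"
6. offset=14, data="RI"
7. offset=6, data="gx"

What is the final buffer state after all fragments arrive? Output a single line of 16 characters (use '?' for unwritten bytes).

Fragment 1: offset=0 data="lca" -> buffer=lca?????????????
Fragment 2: offset=8 data="nmK" -> buffer=lca?????nmK?????
Fragment 3: offset=13 data="cz" -> buffer=lca?????nmK??cz?
Fragment 4: offset=11 data="dis" -> buffer=lca?????nmKdisz?
Fragment 5: offset=3 data="Tzy" -> buffer=lcaTzy??nmKdisz?
Fragment 6: offset=14 data="RI" -> buffer=lcaTzy??nmKdisRI
Fragment 7: offset=6 data="gx" -> buffer=lcaTzygxnmKdisRI

Answer: lcaTzygxnmKdisRI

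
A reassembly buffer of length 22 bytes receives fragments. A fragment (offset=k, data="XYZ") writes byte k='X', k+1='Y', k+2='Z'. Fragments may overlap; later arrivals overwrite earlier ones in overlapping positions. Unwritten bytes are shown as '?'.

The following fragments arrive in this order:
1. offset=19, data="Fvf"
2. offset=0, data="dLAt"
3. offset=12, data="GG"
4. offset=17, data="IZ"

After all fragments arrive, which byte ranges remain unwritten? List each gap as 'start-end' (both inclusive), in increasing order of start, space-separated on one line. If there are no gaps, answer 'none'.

Answer: 4-11 14-16

Derivation:
Fragment 1: offset=19 len=3
Fragment 2: offset=0 len=4
Fragment 3: offset=12 len=2
Fragment 4: offset=17 len=2
Gaps: 4-11 14-16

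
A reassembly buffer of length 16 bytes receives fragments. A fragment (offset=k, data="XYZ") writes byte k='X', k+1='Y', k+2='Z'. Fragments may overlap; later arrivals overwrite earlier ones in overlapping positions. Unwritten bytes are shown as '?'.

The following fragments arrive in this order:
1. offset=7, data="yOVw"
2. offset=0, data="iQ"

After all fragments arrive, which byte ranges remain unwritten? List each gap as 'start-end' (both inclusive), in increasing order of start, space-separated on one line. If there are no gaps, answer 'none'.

Fragment 1: offset=7 len=4
Fragment 2: offset=0 len=2
Gaps: 2-6 11-15

Answer: 2-6 11-15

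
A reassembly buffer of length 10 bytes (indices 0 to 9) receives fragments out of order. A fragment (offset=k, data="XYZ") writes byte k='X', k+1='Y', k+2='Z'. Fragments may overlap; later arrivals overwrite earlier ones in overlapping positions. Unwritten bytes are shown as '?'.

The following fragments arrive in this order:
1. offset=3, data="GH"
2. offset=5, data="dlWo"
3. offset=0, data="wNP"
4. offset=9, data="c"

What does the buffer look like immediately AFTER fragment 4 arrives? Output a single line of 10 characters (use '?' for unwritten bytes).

Fragment 1: offset=3 data="GH" -> buffer=???GH?????
Fragment 2: offset=5 data="dlWo" -> buffer=???GHdlWo?
Fragment 3: offset=0 data="wNP" -> buffer=wNPGHdlWo?
Fragment 4: offset=9 data="c" -> buffer=wNPGHdlWoc

Answer: wNPGHdlWoc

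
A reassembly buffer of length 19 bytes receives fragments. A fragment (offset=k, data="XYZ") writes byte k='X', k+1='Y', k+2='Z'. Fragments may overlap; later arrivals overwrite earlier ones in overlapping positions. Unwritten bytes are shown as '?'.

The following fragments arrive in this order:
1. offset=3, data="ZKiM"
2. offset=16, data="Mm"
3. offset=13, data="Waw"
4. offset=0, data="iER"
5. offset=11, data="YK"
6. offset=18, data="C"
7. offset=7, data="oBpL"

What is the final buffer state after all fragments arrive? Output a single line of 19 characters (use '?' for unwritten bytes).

Answer: iERZKiMoBpLYKWawMmC

Derivation:
Fragment 1: offset=3 data="ZKiM" -> buffer=???ZKiM????????????
Fragment 2: offset=16 data="Mm" -> buffer=???ZKiM?????????Mm?
Fragment 3: offset=13 data="Waw" -> buffer=???ZKiM??????WawMm?
Fragment 4: offset=0 data="iER" -> buffer=iERZKiM??????WawMm?
Fragment 5: offset=11 data="YK" -> buffer=iERZKiM????YKWawMm?
Fragment 6: offset=18 data="C" -> buffer=iERZKiM????YKWawMmC
Fragment 7: offset=7 data="oBpL" -> buffer=iERZKiMoBpLYKWawMmC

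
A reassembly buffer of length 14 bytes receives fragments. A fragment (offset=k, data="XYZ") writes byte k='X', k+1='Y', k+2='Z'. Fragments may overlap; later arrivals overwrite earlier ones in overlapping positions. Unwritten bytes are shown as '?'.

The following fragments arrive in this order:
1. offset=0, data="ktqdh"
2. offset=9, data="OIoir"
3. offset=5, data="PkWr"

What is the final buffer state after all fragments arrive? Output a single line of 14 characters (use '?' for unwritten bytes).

Fragment 1: offset=0 data="ktqdh" -> buffer=ktqdh?????????
Fragment 2: offset=9 data="OIoir" -> buffer=ktqdh????OIoir
Fragment 3: offset=5 data="PkWr" -> buffer=ktqdhPkWrOIoir

Answer: ktqdhPkWrOIoir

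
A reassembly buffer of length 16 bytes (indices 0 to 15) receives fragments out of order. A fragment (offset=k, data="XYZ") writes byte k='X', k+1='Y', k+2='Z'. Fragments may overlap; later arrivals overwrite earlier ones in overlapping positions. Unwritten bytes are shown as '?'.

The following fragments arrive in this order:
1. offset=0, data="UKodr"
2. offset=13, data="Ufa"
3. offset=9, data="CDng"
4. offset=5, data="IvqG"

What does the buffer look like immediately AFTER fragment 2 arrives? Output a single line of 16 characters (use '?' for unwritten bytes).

Answer: UKodr????????Ufa

Derivation:
Fragment 1: offset=0 data="UKodr" -> buffer=UKodr???????????
Fragment 2: offset=13 data="Ufa" -> buffer=UKodr????????Ufa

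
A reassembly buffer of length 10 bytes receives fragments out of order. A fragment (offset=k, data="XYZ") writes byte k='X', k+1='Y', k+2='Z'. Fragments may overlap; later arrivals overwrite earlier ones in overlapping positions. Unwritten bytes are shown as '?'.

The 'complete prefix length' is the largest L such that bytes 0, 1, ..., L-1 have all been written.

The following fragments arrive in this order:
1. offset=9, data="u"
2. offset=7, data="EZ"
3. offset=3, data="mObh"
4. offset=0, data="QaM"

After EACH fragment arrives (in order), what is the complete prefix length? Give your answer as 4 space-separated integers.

Fragment 1: offset=9 data="u" -> buffer=?????????u -> prefix_len=0
Fragment 2: offset=7 data="EZ" -> buffer=???????EZu -> prefix_len=0
Fragment 3: offset=3 data="mObh" -> buffer=???mObhEZu -> prefix_len=0
Fragment 4: offset=0 data="QaM" -> buffer=QaMmObhEZu -> prefix_len=10

Answer: 0 0 0 10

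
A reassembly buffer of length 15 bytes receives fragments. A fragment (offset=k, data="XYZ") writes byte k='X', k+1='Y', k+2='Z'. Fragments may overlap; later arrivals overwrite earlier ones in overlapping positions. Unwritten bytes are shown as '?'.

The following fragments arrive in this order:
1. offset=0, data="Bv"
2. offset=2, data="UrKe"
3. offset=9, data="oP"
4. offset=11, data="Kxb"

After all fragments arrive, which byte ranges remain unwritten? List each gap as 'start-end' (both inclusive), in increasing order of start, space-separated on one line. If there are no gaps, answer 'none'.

Fragment 1: offset=0 len=2
Fragment 2: offset=2 len=4
Fragment 3: offset=9 len=2
Fragment 4: offset=11 len=3
Gaps: 6-8 14-14

Answer: 6-8 14-14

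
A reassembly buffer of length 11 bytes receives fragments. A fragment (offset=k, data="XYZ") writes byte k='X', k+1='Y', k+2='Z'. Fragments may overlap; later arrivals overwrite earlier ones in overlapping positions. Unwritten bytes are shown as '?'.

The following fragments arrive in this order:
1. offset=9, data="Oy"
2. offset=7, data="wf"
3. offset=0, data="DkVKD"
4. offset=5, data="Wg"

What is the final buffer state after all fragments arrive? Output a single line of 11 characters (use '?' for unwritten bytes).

Answer: DkVKDWgwfOy

Derivation:
Fragment 1: offset=9 data="Oy" -> buffer=?????????Oy
Fragment 2: offset=7 data="wf" -> buffer=???????wfOy
Fragment 3: offset=0 data="DkVKD" -> buffer=DkVKD??wfOy
Fragment 4: offset=5 data="Wg" -> buffer=DkVKDWgwfOy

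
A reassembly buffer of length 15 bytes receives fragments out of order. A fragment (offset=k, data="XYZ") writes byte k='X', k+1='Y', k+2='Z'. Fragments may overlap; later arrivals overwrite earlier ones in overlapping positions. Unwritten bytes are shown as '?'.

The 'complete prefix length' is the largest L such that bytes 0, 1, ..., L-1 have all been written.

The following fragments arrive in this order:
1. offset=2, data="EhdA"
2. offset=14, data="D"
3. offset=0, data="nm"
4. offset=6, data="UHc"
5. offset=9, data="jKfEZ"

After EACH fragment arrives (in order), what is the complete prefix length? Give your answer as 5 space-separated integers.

Fragment 1: offset=2 data="EhdA" -> buffer=??EhdA????????? -> prefix_len=0
Fragment 2: offset=14 data="D" -> buffer=??EhdA????????D -> prefix_len=0
Fragment 3: offset=0 data="nm" -> buffer=nmEhdA????????D -> prefix_len=6
Fragment 4: offset=6 data="UHc" -> buffer=nmEhdAUHc?????D -> prefix_len=9
Fragment 5: offset=9 data="jKfEZ" -> buffer=nmEhdAUHcjKfEZD -> prefix_len=15

Answer: 0 0 6 9 15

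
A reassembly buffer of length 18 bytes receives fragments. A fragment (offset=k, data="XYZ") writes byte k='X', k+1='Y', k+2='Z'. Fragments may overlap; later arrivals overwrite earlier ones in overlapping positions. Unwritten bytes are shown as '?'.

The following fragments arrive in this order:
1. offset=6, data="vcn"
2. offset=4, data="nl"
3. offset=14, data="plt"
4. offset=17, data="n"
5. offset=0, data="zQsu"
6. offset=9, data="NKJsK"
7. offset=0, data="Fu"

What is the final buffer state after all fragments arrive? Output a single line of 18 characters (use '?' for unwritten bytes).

Answer: FusunlvcnNKJsKpltn

Derivation:
Fragment 1: offset=6 data="vcn" -> buffer=??????vcn?????????
Fragment 2: offset=4 data="nl" -> buffer=????nlvcn?????????
Fragment 3: offset=14 data="plt" -> buffer=????nlvcn?????plt?
Fragment 4: offset=17 data="n" -> buffer=????nlvcn?????pltn
Fragment 5: offset=0 data="zQsu" -> buffer=zQsunlvcn?????pltn
Fragment 6: offset=9 data="NKJsK" -> buffer=zQsunlvcnNKJsKpltn
Fragment 7: offset=0 data="Fu" -> buffer=FusunlvcnNKJsKpltn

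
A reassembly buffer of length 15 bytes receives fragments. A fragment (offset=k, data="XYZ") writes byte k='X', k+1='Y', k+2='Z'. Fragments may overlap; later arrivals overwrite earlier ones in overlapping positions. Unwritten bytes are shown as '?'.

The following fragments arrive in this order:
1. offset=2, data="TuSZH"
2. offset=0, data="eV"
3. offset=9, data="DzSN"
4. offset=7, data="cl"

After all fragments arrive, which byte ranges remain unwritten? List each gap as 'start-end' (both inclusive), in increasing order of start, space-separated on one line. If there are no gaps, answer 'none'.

Fragment 1: offset=2 len=5
Fragment 2: offset=0 len=2
Fragment 3: offset=9 len=4
Fragment 4: offset=7 len=2
Gaps: 13-14

Answer: 13-14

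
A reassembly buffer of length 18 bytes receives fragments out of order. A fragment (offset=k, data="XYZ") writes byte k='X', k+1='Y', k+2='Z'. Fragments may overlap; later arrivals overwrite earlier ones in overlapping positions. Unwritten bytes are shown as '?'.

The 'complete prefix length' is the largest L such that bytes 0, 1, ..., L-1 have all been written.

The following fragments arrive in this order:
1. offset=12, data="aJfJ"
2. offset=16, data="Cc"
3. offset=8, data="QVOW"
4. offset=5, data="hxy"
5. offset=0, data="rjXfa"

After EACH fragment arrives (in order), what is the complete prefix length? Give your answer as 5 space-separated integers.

Answer: 0 0 0 0 18

Derivation:
Fragment 1: offset=12 data="aJfJ" -> buffer=????????????aJfJ?? -> prefix_len=0
Fragment 2: offset=16 data="Cc" -> buffer=????????????aJfJCc -> prefix_len=0
Fragment 3: offset=8 data="QVOW" -> buffer=????????QVOWaJfJCc -> prefix_len=0
Fragment 4: offset=5 data="hxy" -> buffer=?????hxyQVOWaJfJCc -> prefix_len=0
Fragment 5: offset=0 data="rjXfa" -> buffer=rjXfahxyQVOWaJfJCc -> prefix_len=18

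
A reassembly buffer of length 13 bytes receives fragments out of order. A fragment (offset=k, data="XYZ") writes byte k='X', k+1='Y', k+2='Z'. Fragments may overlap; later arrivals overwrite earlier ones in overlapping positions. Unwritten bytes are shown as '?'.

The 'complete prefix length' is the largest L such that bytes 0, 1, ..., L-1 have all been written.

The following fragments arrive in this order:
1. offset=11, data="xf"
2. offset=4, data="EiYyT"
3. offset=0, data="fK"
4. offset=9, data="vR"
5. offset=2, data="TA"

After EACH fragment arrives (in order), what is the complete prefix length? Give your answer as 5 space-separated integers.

Answer: 0 0 2 2 13

Derivation:
Fragment 1: offset=11 data="xf" -> buffer=???????????xf -> prefix_len=0
Fragment 2: offset=4 data="EiYyT" -> buffer=????EiYyT??xf -> prefix_len=0
Fragment 3: offset=0 data="fK" -> buffer=fK??EiYyT??xf -> prefix_len=2
Fragment 4: offset=9 data="vR" -> buffer=fK??EiYyTvRxf -> prefix_len=2
Fragment 5: offset=2 data="TA" -> buffer=fKTAEiYyTvRxf -> prefix_len=13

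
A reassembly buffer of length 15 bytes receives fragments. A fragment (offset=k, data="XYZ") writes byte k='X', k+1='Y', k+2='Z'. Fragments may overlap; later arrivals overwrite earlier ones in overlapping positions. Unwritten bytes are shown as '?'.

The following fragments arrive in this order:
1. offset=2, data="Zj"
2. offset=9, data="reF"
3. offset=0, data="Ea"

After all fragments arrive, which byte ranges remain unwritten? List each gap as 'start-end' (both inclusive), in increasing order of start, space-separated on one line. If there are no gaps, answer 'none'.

Answer: 4-8 12-14

Derivation:
Fragment 1: offset=2 len=2
Fragment 2: offset=9 len=3
Fragment 3: offset=0 len=2
Gaps: 4-8 12-14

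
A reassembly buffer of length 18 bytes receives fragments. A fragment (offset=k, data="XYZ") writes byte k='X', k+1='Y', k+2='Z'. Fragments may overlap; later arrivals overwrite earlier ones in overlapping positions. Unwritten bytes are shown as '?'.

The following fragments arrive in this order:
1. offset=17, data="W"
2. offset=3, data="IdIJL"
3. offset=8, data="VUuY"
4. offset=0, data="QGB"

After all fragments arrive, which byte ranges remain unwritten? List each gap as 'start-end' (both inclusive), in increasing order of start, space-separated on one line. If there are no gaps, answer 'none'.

Answer: 12-16

Derivation:
Fragment 1: offset=17 len=1
Fragment 2: offset=3 len=5
Fragment 3: offset=8 len=4
Fragment 4: offset=0 len=3
Gaps: 12-16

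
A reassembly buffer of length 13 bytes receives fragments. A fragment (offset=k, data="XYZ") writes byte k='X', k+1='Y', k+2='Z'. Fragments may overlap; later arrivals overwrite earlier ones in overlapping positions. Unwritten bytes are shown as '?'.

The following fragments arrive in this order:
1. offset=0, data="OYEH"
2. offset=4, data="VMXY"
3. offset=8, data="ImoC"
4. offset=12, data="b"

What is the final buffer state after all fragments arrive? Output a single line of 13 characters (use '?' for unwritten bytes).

Fragment 1: offset=0 data="OYEH" -> buffer=OYEH?????????
Fragment 2: offset=4 data="VMXY" -> buffer=OYEHVMXY?????
Fragment 3: offset=8 data="ImoC" -> buffer=OYEHVMXYImoC?
Fragment 4: offset=12 data="b" -> buffer=OYEHVMXYImoCb

Answer: OYEHVMXYImoCb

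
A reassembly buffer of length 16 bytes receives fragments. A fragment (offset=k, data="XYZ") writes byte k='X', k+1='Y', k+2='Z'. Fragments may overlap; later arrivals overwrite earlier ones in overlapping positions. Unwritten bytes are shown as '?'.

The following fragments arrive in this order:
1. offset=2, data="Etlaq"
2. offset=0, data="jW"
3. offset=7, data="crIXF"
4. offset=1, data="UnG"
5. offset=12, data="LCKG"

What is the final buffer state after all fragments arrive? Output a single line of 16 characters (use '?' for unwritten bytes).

Answer: jUnGlaqcrIXFLCKG

Derivation:
Fragment 1: offset=2 data="Etlaq" -> buffer=??Etlaq?????????
Fragment 2: offset=0 data="jW" -> buffer=jWEtlaq?????????
Fragment 3: offset=7 data="crIXF" -> buffer=jWEtlaqcrIXF????
Fragment 4: offset=1 data="UnG" -> buffer=jUnGlaqcrIXF????
Fragment 5: offset=12 data="LCKG" -> buffer=jUnGlaqcrIXFLCKG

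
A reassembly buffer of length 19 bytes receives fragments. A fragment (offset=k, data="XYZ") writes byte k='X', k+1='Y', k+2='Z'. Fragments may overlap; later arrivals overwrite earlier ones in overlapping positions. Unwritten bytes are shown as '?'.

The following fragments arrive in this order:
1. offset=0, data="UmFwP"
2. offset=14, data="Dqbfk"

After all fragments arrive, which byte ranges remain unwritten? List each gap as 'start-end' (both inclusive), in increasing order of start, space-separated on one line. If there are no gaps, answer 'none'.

Answer: 5-13

Derivation:
Fragment 1: offset=0 len=5
Fragment 2: offset=14 len=5
Gaps: 5-13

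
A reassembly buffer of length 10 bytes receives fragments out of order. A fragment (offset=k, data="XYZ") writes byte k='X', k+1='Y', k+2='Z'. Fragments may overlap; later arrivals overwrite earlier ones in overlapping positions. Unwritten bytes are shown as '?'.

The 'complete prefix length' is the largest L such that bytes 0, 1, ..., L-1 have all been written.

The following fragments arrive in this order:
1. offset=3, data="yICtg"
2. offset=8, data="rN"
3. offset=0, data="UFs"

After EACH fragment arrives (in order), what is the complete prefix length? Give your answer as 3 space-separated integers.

Answer: 0 0 10

Derivation:
Fragment 1: offset=3 data="yICtg" -> buffer=???yICtg?? -> prefix_len=0
Fragment 2: offset=8 data="rN" -> buffer=???yICtgrN -> prefix_len=0
Fragment 3: offset=0 data="UFs" -> buffer=UFsyICtgrN -> prefix_len=10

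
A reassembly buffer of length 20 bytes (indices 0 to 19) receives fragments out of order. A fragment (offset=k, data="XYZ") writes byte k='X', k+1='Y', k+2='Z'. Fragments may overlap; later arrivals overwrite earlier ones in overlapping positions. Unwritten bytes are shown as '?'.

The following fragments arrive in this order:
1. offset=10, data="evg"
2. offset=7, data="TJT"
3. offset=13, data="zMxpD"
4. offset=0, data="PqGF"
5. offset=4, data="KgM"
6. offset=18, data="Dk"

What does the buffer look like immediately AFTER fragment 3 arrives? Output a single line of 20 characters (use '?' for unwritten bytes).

Fragment 1: offset=10 data="evg" -> buffer=??????????evg???????
Fragment 2: offset=7 data="TJT" -> buffer=???????TJTevg???????
Fragment 3: offset=13 data="zMxpD" -> buffer=???????TJTevgzMxpD??

Answer: ???????TJTevgzMxpD??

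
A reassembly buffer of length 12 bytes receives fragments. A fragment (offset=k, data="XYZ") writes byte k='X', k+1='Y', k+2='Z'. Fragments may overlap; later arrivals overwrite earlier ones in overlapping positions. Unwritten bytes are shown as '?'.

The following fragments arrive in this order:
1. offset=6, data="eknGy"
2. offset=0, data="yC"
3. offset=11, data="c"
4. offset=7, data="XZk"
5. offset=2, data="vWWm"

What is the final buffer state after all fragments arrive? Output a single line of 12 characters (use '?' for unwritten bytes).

Answer: yCvWWmeXZkyc

Derivation:
Fragment 1: offset=6 data="eknGy" -> buffer=??????eknGy?
Fragment 2: offset=0 data="yC" -> buffer=yC????eknGy?
Fragment 3: offset=11 data="c" -> buffer=yC????eknGyc
Fragment 4: offset=7 data="XZk" -> buffer=yC????eXZkyc
Fragment 5: offset=2 data="vWWm" -> buffer=yCvWWmeXZkyc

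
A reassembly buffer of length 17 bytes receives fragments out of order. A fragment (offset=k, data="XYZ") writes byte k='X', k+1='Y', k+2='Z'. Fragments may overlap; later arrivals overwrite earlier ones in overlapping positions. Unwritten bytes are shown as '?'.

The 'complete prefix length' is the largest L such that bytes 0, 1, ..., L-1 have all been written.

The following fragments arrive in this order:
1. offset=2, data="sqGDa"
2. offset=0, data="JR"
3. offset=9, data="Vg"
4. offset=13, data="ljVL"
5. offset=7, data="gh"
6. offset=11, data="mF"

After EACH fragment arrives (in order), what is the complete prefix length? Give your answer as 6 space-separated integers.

Answer: 0 7 7 7 11 17

Derivation:
Fragment 1: offset=2 data="sqGDa" -> buffer=??sqGDa?????????? -> prefix_len=0
Fragment 2: offset=0 data="JR" -> buffer=JRsqGDa?????????? -> prefix_len=7
Fragment 3: offset=9 data="Vg" -> buffer=JRsqGDa??Vg?????? -> prefix_len=7
Fragment 4: offset=13 data="ljVL" -> buffer=JRsqGDa??Vg??ljVL -> prefix_len=7
Fragment 5: offset=7 data="gh" -> buffer=JRsqGDaghVg??ljVL -> prefix_len=11
Fragment 6: offset=11 data="mF" -> buffer=JRsqGDaghVgmFljVL -> prefix_len=17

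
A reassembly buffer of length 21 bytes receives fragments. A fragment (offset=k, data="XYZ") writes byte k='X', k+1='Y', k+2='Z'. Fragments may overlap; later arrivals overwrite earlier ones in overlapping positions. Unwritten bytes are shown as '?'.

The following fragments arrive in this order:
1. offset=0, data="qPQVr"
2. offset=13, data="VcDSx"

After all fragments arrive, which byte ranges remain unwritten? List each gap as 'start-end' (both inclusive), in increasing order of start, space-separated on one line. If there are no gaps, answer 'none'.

Fragment 1: offset=0 len=5
Fragment 2: offset=13 len=5
Gaps: 5-12 18-20

Answer: 5-12 18-20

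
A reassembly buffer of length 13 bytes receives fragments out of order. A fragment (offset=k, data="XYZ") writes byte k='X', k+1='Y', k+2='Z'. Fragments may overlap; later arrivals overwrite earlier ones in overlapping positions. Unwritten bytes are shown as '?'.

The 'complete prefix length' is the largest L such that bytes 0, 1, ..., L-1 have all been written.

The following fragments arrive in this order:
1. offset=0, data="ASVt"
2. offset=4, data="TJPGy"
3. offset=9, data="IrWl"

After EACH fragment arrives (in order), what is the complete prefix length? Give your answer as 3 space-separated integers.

Fragment 1: offset=0 data="ASVt" -> buffer=ASVt????????? -> prefix_len=4
Fragment 2: offset=4 data="TJPGy" -> buffer=ASVtTJPGy???? -> prefix_len=9
Fragment 3: offset=9 data="IrWl" -> buffer=ASVtTJPGyIrWl -> prefix_len=13

Answer: 4 9 13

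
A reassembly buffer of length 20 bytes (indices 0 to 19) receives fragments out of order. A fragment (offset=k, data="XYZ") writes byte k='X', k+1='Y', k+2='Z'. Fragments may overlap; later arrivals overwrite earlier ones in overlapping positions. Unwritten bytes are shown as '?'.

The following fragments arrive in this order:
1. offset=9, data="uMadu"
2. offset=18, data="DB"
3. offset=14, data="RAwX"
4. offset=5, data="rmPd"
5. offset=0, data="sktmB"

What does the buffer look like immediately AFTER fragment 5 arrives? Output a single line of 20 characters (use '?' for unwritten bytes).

Answer: sktmBrmPduMaduRAwXDB

Derivation:
Fragment 1: offset=9 data="uMadu" -> buffer=?????????uMadu??????
Fragment 2: offset=18 data="DB" -> buffer=?????????uMadu????DB
Fragment 3: offset=14 data="RAwX" -> buffer=?????????uMaduRAwXDB
Fragment 4: offset=5 data="rmPd" -> buffer=?????rmPduMaduRAwXDB
Fragment 5: offset=0 data="sktmB" -> buffer=sktmBrmPduMaduRAwXDB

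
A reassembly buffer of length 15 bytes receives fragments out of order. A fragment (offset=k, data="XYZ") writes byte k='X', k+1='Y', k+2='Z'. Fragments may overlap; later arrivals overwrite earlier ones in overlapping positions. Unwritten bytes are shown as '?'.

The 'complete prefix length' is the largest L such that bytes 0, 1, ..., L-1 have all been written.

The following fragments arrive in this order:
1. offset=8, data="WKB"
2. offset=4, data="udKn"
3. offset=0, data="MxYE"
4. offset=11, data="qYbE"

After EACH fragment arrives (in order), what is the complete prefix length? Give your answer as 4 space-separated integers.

Answer: 0 0 11 15

Derivation:
Fragment 1: offset=8 data="WKB" -> buffer=????????WKB???? -> prefix_len=0
Fragment 2: offset=4 data="udKn" -> buffer=????udKnWKB???? -> prefix_len=0
Fragment 3: offset=0 data="MxYE" -> buffer=MxYEudKnWKB???? -> prefix_len=11
Fragment 4: offset=11 data="qYbE" -> buffer=MxYEudKnWKBqYbE -> prefix_len=15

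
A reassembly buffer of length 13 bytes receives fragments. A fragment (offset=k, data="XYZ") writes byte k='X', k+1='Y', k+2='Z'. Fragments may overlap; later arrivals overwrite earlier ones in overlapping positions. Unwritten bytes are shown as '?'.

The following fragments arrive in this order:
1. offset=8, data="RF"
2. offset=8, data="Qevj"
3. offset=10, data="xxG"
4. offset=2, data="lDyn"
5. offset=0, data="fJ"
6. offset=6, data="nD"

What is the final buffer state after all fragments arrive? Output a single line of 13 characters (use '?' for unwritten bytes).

Fragment 1: offset=8 data="RF" -> buffer=????????RF???
Fragment 2: offset=8 data="Qevj" -> buffer=????????Qevj?
Fragment 3: offset=10 data="xxG" -> buffer=????????QexxG
Fragment 4: offset=2 data="lDyn" -> buffer=??lDyn??QexxG
Fragment 5: offset=0 data="fJ" -> buffer=fJlDyn??QexxG
Fragment 6: offset=6 data="nD" -> buffer=fJlDynnDQexxG

Answer: fJlDynnDQexxG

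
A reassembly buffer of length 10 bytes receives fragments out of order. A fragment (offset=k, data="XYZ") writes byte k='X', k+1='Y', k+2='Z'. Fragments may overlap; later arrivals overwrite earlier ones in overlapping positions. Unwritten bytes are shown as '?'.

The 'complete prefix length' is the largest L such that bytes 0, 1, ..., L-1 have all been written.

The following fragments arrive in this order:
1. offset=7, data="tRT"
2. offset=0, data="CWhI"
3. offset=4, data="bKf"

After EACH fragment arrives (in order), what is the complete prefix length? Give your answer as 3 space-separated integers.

Answer: 0 4 10

Derivation:
Fragment 1: offset=7 data="tRT" -> buffer=???????tRT -> prefix_len=0
Fragment 2: offset=0 data="CWhI" -> buffer=CWhI???tRT -> prefix_len=4
Fragment 3: offset=4 data="bKf" -> buffer=CWhIbKftRT -> prefix_len=10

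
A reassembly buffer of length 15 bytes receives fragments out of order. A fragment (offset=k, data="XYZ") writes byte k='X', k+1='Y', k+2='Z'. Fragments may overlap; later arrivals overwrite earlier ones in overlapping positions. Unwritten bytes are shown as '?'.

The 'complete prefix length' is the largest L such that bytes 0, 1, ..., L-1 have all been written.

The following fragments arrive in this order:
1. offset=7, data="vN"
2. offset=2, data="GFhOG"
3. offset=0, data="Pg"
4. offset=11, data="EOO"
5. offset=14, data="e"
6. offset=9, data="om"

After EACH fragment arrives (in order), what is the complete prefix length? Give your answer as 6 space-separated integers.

Fragment 1: offset=7 data="vN" -> buffer=???????vN?????? -> prefix_len=0
Fragment 2: offset=2 data="GFhOG" -> buffer=??GFhOGvN?????? -> prefix_len=0
Fragment 3: offset=0 data="Pg" -> buffer=PgGFhOGvN?????? -> prefix_len=9
Fragment 4: offset=11 data="EOO" -> buffer=PgGFhOGvN??EOO? -> prefix_len=9
Fragment 5: offset=14 data="e" -> buffer=PgGFhOGvN??EOOe -> prefix_len=9
Fragment 6: offset=9 data="om" -> buffer=PgGFhOGvNomEOOe -> prefix_len=15

Answer: 0 0 9 9 9 15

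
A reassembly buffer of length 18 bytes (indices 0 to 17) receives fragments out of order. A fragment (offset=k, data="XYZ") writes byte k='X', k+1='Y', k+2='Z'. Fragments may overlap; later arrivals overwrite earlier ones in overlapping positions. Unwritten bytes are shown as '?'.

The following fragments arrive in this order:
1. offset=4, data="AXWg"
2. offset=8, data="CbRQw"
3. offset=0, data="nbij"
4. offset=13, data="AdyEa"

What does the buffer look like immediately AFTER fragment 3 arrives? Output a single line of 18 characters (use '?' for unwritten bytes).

Fragment 1: offset=4 data="AXWg" -> buffer=????AXWg??????????
Fragment 2: offset=8 data="CbRQw" -> buffer=????AXWgCbRQw?????
Fragment 3: offset=0 data="nbij" -> buffer=nbijAXWgCbRQw?????

Answer: nbijAXWgCbRQw?????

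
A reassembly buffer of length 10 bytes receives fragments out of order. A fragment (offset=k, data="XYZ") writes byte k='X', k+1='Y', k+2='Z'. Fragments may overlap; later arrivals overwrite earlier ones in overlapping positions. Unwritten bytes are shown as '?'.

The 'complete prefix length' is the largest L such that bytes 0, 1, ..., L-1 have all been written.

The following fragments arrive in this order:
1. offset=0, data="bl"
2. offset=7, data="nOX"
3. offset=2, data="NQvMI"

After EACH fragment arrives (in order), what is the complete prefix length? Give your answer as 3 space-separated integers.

Fragment 1: offset=0 data="bl" -> buffer=bl???????? -> prefix_len=2
Fragment 2: offset=7 data="nOX" -> buffer=bl?????nOX -> prefix_len=2
Fragment 3: offset=2 data="NQvMI" -> buffer=blNQvMInOX -> prefix_len=10

Answer: 2 2 10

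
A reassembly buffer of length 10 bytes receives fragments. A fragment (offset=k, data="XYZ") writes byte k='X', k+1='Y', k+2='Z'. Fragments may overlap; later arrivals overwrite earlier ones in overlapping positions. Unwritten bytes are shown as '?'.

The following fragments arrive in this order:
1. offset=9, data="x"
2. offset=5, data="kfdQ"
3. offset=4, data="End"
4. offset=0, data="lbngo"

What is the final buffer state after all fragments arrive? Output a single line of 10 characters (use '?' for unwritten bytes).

Fragment 1: offset=9 data="x" -> buffer=?????????x
Fragment 2: offset=5 data="kfdQ" -> buffer=?????kfdQx
Fragment 3: offset=4 data="End" -> buffer=????EnddQx
Fragment 4: offset=0 data="lbngo" -> buffer=lbngonddQx

Answer: lbngonddQx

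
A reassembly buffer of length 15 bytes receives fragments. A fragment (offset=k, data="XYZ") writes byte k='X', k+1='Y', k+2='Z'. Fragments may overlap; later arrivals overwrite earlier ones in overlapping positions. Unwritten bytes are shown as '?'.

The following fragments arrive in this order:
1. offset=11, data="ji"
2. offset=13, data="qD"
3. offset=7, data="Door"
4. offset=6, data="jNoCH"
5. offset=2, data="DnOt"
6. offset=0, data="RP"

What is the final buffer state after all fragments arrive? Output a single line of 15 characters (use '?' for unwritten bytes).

Fragment 1: offset=11 data="ji" -> buffer=???????????ji??
Fragment 2: offset=13 data="qD" -> buffer=???????????jiqD
Fragment 3: offset=7 data="Door" -> buffer=???????DoorjiqD
Fragment 4: offset=6 data="jNoCH" -> buffer=??????jNoCHjiqD
Fragment 5: offset=2 data="DnOt" -> buffer=??DnOtjNoCHjiqD
Fragment 6: offset=0 data="RP" -> buffer=RPDnOtjNoCHjiqD

Answer: RPDnOtjNoCHjiqD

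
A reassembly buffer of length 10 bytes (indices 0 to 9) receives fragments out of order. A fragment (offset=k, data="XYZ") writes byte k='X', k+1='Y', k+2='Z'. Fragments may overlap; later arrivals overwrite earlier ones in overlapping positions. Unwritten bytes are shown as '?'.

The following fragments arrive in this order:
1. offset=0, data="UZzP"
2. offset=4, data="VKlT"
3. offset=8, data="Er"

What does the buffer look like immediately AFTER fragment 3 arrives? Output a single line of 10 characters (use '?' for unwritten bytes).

Fragment 1: offset=0 data="UZzP" -> buffer=UZzP??????
Fragment 2: offset=4 data="VKlT" -> buffer=UZzPVKlT??
Fragment 3: offset=8 data="Er" -> buffer=UZzPVKlTEr

Answer: UZzPVKlTEr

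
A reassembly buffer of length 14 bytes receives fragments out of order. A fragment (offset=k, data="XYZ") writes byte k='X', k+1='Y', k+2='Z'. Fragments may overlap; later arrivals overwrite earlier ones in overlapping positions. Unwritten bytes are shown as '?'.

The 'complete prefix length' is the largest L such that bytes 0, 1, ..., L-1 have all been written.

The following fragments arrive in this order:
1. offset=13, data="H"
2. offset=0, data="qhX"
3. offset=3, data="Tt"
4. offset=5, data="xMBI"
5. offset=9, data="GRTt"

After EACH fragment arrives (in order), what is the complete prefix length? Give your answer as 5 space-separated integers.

Fragment 1: offset=13 data="H" -> buffer=?????????????H -> prefix_len=0
Fragment 2: offset=0 data="qhX" -> buffer=qhX??????????H -> prefix_len=3
Fragment 3: offset=3 data="Tt" -> buffer=qhXTt????????H -> prefix_len=5
Fragment 4: offset=5 data="xMBI" -> buffer=qhXTtxMBI????H -> prefix_len=9
Fragment 5: offset=9 data="GRTt" -> buffer=qhXTtxMBIGRTtH -> prefix_len=14

Answer: 0 3 5 9 14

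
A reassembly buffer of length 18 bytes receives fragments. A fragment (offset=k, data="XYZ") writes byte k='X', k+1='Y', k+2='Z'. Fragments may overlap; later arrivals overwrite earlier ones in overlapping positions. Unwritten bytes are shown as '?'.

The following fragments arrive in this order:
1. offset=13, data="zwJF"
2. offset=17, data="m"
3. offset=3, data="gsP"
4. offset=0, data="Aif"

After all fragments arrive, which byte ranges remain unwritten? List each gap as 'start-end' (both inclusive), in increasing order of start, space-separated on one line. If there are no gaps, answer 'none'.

Fragment 1: offset=13 len=4
Fragment 2: offset=17 len=1
Fragment 3: offset=3 len=3
Fragment 4: offset=0 len=3
Gaps: 6-12

Answer: 6-12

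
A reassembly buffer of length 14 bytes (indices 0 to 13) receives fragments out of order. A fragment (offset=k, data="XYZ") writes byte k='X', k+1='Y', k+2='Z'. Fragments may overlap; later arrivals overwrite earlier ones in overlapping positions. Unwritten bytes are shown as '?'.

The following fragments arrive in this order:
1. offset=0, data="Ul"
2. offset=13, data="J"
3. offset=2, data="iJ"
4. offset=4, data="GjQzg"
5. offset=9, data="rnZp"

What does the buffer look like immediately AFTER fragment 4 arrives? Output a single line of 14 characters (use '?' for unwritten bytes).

Answer: UliJGjQzg????J

Derivation:
Fragment 1: offset=0 data="Ul" -> buffer=Ul????????????
Fragment 2: offset=13 data="J" -> buffer=Ul???????????J
Fragment 3: offset=2 data="iJ" -> buffer=UliJ?????????J
Fragment 4: offset=4 data="GjQzg" -> buffer=UliJGjQzg????J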